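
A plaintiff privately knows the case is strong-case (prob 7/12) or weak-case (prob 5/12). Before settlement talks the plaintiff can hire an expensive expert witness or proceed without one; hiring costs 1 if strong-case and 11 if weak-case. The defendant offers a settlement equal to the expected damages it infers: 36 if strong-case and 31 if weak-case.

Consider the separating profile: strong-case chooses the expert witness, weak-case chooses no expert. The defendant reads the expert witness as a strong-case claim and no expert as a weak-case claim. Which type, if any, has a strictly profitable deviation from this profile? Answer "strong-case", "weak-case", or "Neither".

The expert witness pays 36; no expert pays 31.
strong-case: assigned the expert witness, nets 36 − 1 = 35; deviating to no expert nets 31.
weak-case: assigned no expert, nets 31; deviating to the expert witness nets 36 − 11 = 25.
Both types strictly prefer their assigned action; no profitable deviation.

Neither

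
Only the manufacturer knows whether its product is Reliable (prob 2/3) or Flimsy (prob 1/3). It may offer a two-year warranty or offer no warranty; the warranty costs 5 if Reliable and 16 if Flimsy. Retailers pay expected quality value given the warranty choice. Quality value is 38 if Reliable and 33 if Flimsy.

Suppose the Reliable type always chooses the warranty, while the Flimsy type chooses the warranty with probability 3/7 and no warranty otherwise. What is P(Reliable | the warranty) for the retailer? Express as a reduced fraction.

P(the warranty) = (2/3)·1 + (1/3)·(3/7) = 17/21.
By Bayes' rule, P(Reliable | the warranty) = (2/3) / (17/21) = 14/17.

14/17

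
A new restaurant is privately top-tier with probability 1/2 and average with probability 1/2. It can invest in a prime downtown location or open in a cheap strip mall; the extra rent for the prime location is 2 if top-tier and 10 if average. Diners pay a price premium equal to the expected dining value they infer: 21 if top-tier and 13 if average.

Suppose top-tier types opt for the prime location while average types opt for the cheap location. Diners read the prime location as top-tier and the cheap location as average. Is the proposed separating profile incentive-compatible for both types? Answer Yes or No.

Under these beliefs, the prime location earns price premium 21 and the cheap location earns price premium 13.
top-tier: the prime location nets 21 − 2 = 19; the cheap location nets 13. top-tier prefers the prime location.
average: the prime location nets 21 − 10 = 11; the cheap location nets 13. average prefers the cheap location.
Neither type deviates, so the separating profile is an equilibrium.

Yes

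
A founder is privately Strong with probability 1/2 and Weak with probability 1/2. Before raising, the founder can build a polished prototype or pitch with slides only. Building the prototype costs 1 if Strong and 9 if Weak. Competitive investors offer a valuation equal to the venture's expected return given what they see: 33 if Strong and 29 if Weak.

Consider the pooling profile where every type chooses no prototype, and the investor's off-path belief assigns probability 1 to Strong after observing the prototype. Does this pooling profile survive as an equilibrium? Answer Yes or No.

No

On path, the investor holds the prior and pays 1/2·33 + 1/2·29 = 31. Off path (the prototype), believing Strong, it pays 33.
Strong: no prototype nets 31; the prototype nets 33 − 1 = 32. Strong would deviate.
Weak: no prototype nets 31; the prototype nets 33 − 9 = 24. Weak stays.
A type deviates, so pooling fails.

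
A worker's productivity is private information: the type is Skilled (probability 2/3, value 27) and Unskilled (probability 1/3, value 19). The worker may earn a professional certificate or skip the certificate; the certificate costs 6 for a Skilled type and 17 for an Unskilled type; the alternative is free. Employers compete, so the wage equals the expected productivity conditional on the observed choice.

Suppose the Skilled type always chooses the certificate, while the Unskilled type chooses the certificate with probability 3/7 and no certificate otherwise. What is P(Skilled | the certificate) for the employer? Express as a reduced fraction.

14/17

P(the certificate) = (2/3)·1 + (1/3)·(3/7) = 17/21.
By Bayes' rule, P(Skilled | the certificate) = (2/3) / (17/21) = 14/17.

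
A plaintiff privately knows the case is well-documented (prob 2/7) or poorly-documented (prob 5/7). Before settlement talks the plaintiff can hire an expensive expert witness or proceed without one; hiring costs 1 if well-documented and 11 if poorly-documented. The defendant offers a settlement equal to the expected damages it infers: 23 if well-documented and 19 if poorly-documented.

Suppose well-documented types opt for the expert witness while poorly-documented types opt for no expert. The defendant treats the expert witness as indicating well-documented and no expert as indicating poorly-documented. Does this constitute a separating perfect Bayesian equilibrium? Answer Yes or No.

Under these beliefs, the expert witness earns settlement 23 and no expert earns settlement 19.
well-documented: the expert witness nets 23 − 1 = 22; no expert nets 19. well-documented prefers the expert witness.
poorly-documented: the expert witness nets 23 − 11 = 12; no expert nets 19. poorly-documented prefers no expert.
Neither type deviates, so the separating profile is an equilibrium.

Yes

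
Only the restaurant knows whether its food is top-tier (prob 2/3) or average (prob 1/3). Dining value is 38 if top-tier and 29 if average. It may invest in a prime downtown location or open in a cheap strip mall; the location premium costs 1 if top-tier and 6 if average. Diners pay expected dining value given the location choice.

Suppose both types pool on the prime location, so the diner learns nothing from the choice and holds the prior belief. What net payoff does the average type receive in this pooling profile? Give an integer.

29

Pooled price premium = 2/3·38 + 1/3·29 = 35.
average pays cost 6 for the prime location, so net payoff = 35 − 6 = 29.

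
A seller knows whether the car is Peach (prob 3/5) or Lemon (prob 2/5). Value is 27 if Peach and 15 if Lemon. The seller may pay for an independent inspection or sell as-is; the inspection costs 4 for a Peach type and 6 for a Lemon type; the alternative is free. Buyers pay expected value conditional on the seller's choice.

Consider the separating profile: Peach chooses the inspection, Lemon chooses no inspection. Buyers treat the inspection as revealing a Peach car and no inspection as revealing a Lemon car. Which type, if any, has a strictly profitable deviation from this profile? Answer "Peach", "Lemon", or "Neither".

Lemon

The inspection pays 27; no inspection pays 15.
Peach: assigned the inspection, nets 27 − 4 = 23; deviating to no inspection nets 15.
Lemon: assigned no inspection, nets 15; deviating to the inspection nets 27 − 6 = 21.
The Lemon type gains 6 by deviating.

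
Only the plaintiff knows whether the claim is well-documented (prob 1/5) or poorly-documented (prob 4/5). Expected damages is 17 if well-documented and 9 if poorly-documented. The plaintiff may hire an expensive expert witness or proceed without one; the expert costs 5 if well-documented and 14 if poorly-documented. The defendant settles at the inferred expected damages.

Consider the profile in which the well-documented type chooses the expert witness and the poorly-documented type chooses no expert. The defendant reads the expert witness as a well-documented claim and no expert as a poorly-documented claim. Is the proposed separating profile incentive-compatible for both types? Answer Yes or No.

Under these beliefs, the expert witness earns settlement 17 and no expert earns settlement 9.
well-documented: the expert witness nets 17 − 5 = 12; no expert nets 9. well-documented prefers the expert witness.
poorly-documented: the expert witness nets 17 − 14 = 3; no expert nets 9. poorly-documented prefers no expert.
Neither type deviates, so the separating profile is an equilibrium.

Yes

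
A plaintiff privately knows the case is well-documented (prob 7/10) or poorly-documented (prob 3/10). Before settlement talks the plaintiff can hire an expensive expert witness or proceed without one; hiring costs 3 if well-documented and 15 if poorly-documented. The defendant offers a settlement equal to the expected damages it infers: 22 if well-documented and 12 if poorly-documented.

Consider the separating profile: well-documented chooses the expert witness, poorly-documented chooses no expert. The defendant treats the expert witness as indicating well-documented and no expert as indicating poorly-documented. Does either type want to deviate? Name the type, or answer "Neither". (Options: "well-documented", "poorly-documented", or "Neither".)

Neither

The expert witness pays 22; no expert pays 12.
well-documented: assigned the expert witness, nets 22 − 3 = 19; deviating to no expert nets 12.
poorly-documented: assigned no expert, nets 12; deviating to the expert witness nets 22 − 15 = 7.
Both types strictly prefer their assigned action; no profitable deviation.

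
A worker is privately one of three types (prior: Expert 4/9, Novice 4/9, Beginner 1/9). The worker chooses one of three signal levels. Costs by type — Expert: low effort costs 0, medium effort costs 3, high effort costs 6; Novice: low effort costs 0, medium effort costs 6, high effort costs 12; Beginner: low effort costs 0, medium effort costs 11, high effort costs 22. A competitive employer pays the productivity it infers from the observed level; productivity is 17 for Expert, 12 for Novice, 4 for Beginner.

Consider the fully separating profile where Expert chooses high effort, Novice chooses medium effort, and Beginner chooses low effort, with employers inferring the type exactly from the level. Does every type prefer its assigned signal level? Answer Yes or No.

Yes

Separating wages: high effort → 17, medium effort → 12, low effort → 4.
Expert (assigned high effort): low effort: 4 − 0 = 4; medium effort: 12 − 3 = 9; high effort: 17 − 6 = 11. Expert stays.
Novice (assigned medium effort): low effort: 4 − 0 = 4; medium effort: 12 − 6 = 6; high effort: 17 − 12 = 5. Novice stays.
Beginner (assigned low effort): low effort: 4 − 0 = 4; medium effort: 12 − 11 = 1; high effort: 17 − 22 = -5. Beginner stays.
Every type prefers its assigned level; separation holds.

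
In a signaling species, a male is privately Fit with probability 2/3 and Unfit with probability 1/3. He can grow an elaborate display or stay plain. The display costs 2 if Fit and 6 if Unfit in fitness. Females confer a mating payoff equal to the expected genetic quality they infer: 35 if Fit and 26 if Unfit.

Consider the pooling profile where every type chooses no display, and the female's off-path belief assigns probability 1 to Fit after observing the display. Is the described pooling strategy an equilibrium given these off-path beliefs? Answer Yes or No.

On path, the female holds the prior and pays 2/3·35 + 1/3·26 = 32. Off path (the display), believing Fit, it pays 35.
Fit: no display nets 32; the display nets 35 − 2 = 33. Fit would deviate.
Unfit: no display nets 32; the display nets 35 − 6 = 29. Unfit stays.
A type deviates, so pooling fails.

No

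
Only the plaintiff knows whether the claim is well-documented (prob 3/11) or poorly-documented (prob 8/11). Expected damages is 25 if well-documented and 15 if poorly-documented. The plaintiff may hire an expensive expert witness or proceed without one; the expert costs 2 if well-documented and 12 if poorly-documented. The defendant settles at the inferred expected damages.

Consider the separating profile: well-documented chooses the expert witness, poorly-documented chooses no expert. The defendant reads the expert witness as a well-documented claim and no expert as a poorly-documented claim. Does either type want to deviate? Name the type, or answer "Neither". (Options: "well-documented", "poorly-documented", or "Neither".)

The expert witness pays 25; no expert pays 15.
well-documented: assigned the expert witness, nets 25 − 2 = 23; deviating to no expert nets 15.
poorly-documented: assigned no expert, nets 15; deviating to the expert witness nets 25 − 12 = 13.
Both types strictly prefer their assigned action; no profitable deviation.

Neither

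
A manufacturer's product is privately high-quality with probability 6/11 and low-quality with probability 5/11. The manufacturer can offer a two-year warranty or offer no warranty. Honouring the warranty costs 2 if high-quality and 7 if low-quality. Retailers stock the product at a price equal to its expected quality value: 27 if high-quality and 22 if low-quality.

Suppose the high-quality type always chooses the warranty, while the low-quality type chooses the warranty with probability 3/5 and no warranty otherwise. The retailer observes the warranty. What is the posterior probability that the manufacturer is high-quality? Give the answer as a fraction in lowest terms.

2/3

P(the warranty) = (6/11)·1 + (5/11)·(3/5) = 9/11.
By Bayes' rule, P(high-quality | the warranty) = (6/11) / (9/11) = 2/3.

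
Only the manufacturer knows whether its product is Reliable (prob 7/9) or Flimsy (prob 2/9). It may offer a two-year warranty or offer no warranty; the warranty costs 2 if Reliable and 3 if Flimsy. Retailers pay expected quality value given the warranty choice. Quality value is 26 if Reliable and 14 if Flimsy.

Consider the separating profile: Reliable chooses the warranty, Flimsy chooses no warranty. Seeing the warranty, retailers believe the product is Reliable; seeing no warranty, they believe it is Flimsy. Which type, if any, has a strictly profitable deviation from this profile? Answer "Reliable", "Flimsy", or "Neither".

The warranty pays 26; no warranty pays 14.
Reliable: assigned the warranty, nets 26 − 2 = 24; deviating to no warranty nets 14.
Flimsy: assigned no warranty, nets 14; deviating to the warranty nets 26 − 3 = 23.
The Flimsy type gains 9 by deviating.

Flimsy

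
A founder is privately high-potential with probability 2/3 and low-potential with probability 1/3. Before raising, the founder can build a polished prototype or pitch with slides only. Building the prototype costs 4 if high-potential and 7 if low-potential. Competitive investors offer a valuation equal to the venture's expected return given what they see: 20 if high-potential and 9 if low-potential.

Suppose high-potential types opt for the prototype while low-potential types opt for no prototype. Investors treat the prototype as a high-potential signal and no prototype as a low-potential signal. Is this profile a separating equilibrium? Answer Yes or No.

Under these beliefs, the prototype earns valuation 20 and no prototype earns valuation 9.
high-potential: the prototype nets 20 − 4 = 16; no prototype nets 9. high-potential prefers the prototype.
low-potential: the prototype nets 20 − 7 = 13; no prototype nets 9. low-potential would deviate to the prototype.
low-potential has a profitable deviation, so the profile is not an equilibrium.

No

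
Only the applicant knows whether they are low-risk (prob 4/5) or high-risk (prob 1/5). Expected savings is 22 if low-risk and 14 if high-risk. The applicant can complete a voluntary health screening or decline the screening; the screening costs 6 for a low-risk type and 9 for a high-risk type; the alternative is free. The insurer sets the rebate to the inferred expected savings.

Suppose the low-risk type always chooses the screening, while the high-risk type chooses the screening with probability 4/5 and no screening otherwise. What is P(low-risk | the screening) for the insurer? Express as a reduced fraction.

5/6

P(the screening) = (4/5)·1 + (1/5)·(4/5) = 24/25.
By Bayes' rule, P(low-risk | the screening) = (4/5) / (24/25) = 5/6.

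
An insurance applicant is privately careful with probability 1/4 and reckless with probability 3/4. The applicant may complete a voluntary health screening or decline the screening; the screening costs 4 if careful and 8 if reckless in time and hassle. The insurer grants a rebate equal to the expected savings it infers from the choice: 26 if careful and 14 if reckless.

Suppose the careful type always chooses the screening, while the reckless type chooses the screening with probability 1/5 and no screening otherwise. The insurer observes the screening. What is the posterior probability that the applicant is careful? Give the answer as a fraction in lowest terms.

P(the screening) = (1/4)·1 + (3/4)·(1/5) = 2/5.
By Bayes' rule, P(careful | the screening) = (1/4) / (2/5) = 5/8.

5/8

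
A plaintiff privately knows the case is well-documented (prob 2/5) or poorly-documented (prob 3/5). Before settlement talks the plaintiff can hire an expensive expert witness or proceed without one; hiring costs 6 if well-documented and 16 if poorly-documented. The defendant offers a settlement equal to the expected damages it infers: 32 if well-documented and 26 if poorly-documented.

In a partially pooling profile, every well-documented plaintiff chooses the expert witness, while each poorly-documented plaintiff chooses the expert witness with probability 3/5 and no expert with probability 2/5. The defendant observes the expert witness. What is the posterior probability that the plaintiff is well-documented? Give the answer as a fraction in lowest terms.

10/19

P(the expert witness) = (2/5)·1 + (3/5)·(3/5) = 19/25.
By Bayes' rule, P(well-documented | the expert witness) = (2/5) / (19/25) = 10/19.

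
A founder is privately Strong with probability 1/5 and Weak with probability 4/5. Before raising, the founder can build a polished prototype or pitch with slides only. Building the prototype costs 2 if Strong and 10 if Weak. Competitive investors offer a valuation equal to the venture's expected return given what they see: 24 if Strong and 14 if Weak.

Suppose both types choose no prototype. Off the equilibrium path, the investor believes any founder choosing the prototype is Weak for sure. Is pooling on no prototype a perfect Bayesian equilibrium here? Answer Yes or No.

On path, the investor holds the prior and pays 1/5·24 + 4/5·14 = 16. Off path (the prototype), believing Weak, it pays 14.
Strong: no prototype nets 16; the prototype nets 14 − 2 = 12. Strong stays.
Weak: no prototype nets 16; the prototype nets 14 − 10 = 4. Weak stays.
No type deviates, so pooling is sustained.

Yes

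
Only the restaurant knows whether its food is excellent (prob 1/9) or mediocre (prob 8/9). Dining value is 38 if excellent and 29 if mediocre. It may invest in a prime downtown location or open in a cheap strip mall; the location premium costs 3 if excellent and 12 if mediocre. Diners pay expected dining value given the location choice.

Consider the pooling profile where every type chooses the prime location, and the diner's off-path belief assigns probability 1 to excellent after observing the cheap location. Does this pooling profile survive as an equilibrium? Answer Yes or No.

No

On path, the diner holds the prior and pays 1/9·38 + 8/9·29 = 30. Off path (the cheap location), believing excellent, it pays 38.
excellent: the prime location nets 30 − 3 = 27; the cheap location nets 38. excellent would deviate.
mediocre: the prime location nets 30 − 12 = 18; the cheap location nets 38. mediocre would deviate.
A type deviates, so pooling fails.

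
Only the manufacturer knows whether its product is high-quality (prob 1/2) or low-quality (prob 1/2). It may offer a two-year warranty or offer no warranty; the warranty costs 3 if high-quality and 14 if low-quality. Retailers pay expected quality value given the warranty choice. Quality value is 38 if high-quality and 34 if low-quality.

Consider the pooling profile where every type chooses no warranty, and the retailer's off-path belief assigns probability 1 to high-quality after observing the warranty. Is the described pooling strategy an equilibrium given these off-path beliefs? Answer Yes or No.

Yes

On path, the retailer holds the prior and pays 1/2·38 + 1/2·34 = 36. Off path (the warranty), believing high-quality, it pays 38.
high-quality: no warranty nets 36; the warranty nets 38 − 3 = 35. high-quality stays.
low-quality: no warranty nets 36; the warranty nets 38 − 14 = 24. low-quality stays.
No type deviates, so pooling is sustained.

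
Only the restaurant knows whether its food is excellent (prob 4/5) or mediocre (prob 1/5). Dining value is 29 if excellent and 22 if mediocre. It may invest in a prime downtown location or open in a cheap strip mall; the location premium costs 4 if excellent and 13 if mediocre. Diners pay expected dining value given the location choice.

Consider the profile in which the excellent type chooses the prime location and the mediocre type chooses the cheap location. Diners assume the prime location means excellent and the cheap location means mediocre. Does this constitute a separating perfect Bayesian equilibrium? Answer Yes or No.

Under these beliefs, the prime location earns price premium 29 and the cheap location earns price premium 22.
excellent: the prime location nets 29 − 4 = 25; the cheap location nets 22. excellent prefers the prime location.
mediocre: the prime location nets 29 − 13 = 16; the cheap location nets 22. mediocre prefers the cheap location.
Neither type deviates, so the separating profile is an equilibrium.

Yes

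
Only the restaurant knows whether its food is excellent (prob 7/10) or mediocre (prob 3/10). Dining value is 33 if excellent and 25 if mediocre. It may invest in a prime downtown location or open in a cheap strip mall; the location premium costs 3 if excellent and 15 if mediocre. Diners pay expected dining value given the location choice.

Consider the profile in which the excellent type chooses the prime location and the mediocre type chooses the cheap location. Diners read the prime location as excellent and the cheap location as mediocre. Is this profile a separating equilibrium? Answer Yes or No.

Under these beliefs, the prime location earns price premium 33 and the cheap location earns price premium 25.
excellent: the prime location nets 33 − 3 = 30; the cheap location nets 25. excellent prefers the prime location.
mediocre: the prime location nets 33 − 15 = 18; the cheap location nets 25. mediocre prefers the cheap location.
Neither type deviates, so the separating profile is an equilibrium.

Yes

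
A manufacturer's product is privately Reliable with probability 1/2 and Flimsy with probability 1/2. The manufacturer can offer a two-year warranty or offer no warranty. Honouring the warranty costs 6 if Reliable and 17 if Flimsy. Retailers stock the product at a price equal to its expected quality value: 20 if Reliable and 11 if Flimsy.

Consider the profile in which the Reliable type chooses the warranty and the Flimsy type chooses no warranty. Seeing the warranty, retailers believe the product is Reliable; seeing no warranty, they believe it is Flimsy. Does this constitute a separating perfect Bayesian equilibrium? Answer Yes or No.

Under these beliefs, the warranty earns price 20 and no warranty earns price 11.
Reliable: the warranty nets 20 − 6 = 14; no warranty nets 11. Reliable prefers the warranty.
Flimsy: the warranty nets 20 − 17 = 3; no warranty nets 11. Flimsy prefers no warranty.
Neither type deviates, so the separating profile is an equilibrium.

Yes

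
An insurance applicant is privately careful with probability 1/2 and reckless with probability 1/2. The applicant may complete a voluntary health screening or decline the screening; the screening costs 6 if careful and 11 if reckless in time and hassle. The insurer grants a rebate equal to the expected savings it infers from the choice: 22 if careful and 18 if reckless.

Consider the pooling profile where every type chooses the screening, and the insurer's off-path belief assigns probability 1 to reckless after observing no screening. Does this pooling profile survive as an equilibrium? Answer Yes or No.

On path, the insurer holds the prior and pays 1/2·22 + 1/2·18 = 20. Off path (no screening), believing reckless, it pays 18.
careful: the screening nets 20 − 6 = 14; no screening nets 18. careful would deviate.
reckless: the screening nets 20 − 11 = 9; no screening nets 18. reckless would deviate.
A type deviates, so pooling fails.

No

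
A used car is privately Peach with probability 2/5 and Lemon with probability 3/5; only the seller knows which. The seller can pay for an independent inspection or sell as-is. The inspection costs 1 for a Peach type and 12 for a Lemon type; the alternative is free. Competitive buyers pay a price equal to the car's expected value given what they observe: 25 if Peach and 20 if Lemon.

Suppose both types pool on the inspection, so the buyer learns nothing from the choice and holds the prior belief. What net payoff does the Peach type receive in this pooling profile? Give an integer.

Pooled price = 2/5·25 + 3/5·20 = 22.
Peach pays cost 1 for the inspection, so net payoff = 22 − 1 = 21.

21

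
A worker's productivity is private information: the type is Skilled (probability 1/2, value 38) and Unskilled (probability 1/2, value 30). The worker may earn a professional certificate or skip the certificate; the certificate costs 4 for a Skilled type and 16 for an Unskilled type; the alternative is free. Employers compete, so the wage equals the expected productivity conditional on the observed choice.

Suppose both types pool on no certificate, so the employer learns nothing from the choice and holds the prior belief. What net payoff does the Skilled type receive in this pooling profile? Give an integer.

Pooled wage = 1/2·38 + 1/2·30 = 34.
Skilled pays no cost for no certificate, so net payoff = 34.

34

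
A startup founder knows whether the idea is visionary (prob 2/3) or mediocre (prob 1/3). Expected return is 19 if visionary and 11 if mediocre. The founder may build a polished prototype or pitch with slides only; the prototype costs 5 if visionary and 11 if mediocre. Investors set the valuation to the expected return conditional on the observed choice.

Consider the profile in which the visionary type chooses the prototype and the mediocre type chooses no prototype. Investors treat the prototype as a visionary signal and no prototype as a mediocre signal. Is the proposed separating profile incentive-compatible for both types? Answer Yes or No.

Under these beliefs, the prototype earns valuation 19 and no prototype earns valuation 11.
visionary: the prototype nets 19 − 5 = 14; no prototype nets 11. visionary prefers the prototype.
mediocre: the prototype nets 19 − 11 = 8; no prototype nets 11. mediocre prefers no prototype.
Neither type deviates, so the separating profile is an equilibrium.

Yes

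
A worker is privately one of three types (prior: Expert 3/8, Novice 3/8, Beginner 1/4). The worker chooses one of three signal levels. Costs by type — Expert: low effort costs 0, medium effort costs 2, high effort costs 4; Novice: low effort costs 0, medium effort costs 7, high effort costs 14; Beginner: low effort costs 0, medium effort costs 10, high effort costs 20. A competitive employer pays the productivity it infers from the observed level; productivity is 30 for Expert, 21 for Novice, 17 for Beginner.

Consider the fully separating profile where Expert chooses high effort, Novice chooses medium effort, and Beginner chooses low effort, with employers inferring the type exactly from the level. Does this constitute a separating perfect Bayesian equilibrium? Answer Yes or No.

Separating wages: high effort → 30, medium effort → 21, low effort → 17.
Expert (assigned high effort): low effort: 17 − 0 = 17; medium effort: 21 − 2 = 19; high effort: 30 − 4 = 26. Expert stays.
Novice (assigned medium effort): low effort: 17 − 0 = 17; medium effort: 21 − 7 = 14; high effort: 30 − 14 = 16. Novice prefers low effort.
Beginner (assigned low effort): low effort: 17 − 0 = 17; medium effort: 21 − 10 = 11; high effort: 30 − 20 = 10. Beginner stays.
At least one type deviates; the separating profile fails.

No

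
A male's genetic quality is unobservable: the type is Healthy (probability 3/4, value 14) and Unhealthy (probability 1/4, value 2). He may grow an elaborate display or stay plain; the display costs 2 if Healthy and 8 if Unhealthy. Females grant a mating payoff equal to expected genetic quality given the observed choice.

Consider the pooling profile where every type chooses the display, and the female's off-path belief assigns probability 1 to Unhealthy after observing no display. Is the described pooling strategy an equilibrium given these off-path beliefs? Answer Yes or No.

Yes

On path, the female holds the prior and pays 3/4·14 + 1/4·2 = 11. Off path (no display), believing Unhealthy, it pays 2.
Healthy: the display nets 11 − 2 = 9; no display nets 2. Healthy stays.
Unhealthy: the display nets 11 − 8 = 3; no display nets 2. Unhealthy stays.
No type deviates, so pooling is sustained.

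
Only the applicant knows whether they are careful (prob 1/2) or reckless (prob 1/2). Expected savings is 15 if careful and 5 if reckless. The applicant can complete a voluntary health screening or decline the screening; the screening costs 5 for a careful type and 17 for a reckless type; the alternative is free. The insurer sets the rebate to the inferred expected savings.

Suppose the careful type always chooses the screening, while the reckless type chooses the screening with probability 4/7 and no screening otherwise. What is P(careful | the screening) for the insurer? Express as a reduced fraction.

7/11

P(the screening) = (1/2)·1 + (1/2)·(4/7) = 11/14.
By Bayes' rule, P(careful | the screening) = (1/2) / (11/14) = 7/11.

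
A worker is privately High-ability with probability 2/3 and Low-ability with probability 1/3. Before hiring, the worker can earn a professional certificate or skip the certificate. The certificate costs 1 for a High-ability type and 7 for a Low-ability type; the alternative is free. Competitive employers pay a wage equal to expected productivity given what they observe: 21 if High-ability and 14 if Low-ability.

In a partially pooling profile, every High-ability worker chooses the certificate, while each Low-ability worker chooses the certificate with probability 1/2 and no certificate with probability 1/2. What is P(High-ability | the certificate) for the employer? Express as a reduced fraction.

4/5

P(the certificate) = (2/3)·1 + (1/3)·(1/2) = 5/6.
By Bayes' rule, P(High-ability | the certificate) = (2/3) / (5/6) = 4/5.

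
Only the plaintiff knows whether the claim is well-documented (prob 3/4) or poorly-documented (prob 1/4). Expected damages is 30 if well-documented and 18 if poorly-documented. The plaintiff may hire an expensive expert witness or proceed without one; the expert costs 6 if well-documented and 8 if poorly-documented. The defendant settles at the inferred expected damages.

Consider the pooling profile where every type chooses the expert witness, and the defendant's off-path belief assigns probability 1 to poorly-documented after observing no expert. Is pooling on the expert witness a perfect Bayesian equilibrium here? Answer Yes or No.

Yes

On path, the defendant holds the prior and pays 3/4·30 + 1/4·18 = 27. Off path (no expert), believing poorly-documented, it pays 18.
well-documented: the expert witness nets 27 − 6 = 21; no expert nets 18. well-documented stays.
poorly-documented: the expert witness nets 27 − 8 = 19; no expert nets 18. poorly-documented stays.
No type deviates, so pooling is sustained.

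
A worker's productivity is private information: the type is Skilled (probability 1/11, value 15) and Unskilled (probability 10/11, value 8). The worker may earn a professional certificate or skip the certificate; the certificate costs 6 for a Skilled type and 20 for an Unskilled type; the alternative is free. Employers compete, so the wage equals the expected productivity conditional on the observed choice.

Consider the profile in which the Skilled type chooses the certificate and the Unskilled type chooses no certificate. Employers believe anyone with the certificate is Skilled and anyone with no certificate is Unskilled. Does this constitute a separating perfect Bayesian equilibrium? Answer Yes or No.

Under these beliefs, the certificate earns wage 15 and no certificate earns wage 8.
Skilled: the certificate nets 15 − 6 = 9; no certificate nets 8. Skilled prefers the certificate.
Unskilled: the certificate nets 15 − 20 = -5; no certificate nets 8. Unskilled prefers no certificate.
Neither type deviates, so the separating profile is an equilibrium.

Yes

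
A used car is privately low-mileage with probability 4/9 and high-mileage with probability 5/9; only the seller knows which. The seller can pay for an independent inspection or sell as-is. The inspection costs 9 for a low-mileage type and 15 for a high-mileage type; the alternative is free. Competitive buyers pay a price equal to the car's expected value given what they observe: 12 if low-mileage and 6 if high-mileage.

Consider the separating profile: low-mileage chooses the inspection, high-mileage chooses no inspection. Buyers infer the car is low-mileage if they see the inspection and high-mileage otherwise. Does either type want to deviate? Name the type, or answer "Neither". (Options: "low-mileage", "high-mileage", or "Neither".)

low-mileage

The inspection pays 12; no inspection pays 6.
low-mileage: assigned the inspection, nets 12 − 9 = 3; deviating to no inspection nets 6.
high-mileage: assigned no inspection, nets 6; deviating to the inspection nets 12 − 15 = -3.
The low-mileage type gains 3 by deviating.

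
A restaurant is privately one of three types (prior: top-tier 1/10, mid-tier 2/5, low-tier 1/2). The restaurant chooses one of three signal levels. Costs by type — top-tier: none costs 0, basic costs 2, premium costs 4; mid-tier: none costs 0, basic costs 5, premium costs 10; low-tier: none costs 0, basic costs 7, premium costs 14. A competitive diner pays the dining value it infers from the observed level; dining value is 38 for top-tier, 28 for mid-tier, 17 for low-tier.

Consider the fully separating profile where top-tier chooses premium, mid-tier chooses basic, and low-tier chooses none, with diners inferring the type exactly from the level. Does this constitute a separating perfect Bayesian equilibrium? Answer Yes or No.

No

Separating price premiums: premium → 38, basic → 28, none → 17.
top-tier (assigned premium): none: 17 − 0 = 17; basic: 28 − 2 = 26; premium: 38 − 4 = 34. top-tier stays.
mid-tier (assigned basic): none: 17 − 0 = 17; basic: 28 − 5 = 23; premium: 38 − 10 = 28. mid-tier prefers premium.
low-tier (assigned none): none: 17 − 0 = 17; basic: 28 − 7 = 21; premium: 38 − 14 = 24. low-tier prefers premium.
At least one type deviates; the separating profile fails.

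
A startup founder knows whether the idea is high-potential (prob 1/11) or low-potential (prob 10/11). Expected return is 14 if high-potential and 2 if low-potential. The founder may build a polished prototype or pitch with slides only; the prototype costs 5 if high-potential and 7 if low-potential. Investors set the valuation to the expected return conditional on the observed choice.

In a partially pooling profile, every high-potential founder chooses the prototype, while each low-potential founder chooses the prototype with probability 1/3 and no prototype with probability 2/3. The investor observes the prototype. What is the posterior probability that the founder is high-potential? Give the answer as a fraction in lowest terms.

3/13

P(the prototype) = (1/11)·1 + (10/11)·(1/3) = 13/33.
By Bayes' rule, P(high-potential | the prototype) = (1/11) / (13/33) = 3/13.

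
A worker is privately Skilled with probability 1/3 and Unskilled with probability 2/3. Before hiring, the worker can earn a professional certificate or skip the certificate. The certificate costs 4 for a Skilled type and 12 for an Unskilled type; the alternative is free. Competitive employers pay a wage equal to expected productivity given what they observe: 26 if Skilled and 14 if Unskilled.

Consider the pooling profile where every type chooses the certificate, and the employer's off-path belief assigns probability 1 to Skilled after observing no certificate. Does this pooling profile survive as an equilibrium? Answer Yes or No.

On path, the employer holds the prior and pays 1/3·26 + 2/3·14 = 18. Off path (no certificate), believing Skilled, it pays 26.
Skilled: the certificate nets 18 − 4 = 14; no certificate nets 26. Skilled would deviate.
Unskilled: the certificate nets 18 − 12 = 6; no certificate nets 26. Unskilled would deviate.
A type deviates, so pooling fails.

No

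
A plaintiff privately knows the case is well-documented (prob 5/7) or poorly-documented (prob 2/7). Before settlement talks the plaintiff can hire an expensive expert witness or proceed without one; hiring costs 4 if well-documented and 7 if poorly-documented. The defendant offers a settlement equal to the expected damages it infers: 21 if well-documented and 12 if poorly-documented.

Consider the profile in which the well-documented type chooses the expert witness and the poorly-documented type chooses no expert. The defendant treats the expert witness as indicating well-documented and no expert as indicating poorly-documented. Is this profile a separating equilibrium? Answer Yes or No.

Under these beliefs, the expert witness earns settlement 21 and no expert earns settlement 12.
well-documented: the expert witness nets 21 − 4 = 17; no expert nets 12. well-documented prefers the expert witness.
poorly-documented: the expert witness nets 21 − 7 = 14; no expert nets 12. poorly-documented would deviate to the expert witness.
poorly-documented has a profitable deviation, so the profile is not an equilibrium.

No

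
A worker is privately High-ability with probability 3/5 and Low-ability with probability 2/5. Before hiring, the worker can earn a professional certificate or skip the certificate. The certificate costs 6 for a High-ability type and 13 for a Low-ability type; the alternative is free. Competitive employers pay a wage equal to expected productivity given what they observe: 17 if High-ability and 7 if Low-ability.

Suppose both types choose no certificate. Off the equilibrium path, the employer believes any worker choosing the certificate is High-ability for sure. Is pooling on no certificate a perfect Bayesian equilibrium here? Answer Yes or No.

Yes

On path, the employer holds the prior and pays 3/5·17 + 2/5·7 = 13. Off path (the certificate), believing High-ability, it pays 17.
High-ability: no certificate nets 13; the certificate nets 17 − 6 = 11. High-ability stays.
Low-ability: no certificate nets 13; the certificate nets 17 − 13 = 4. Low-ability stays.
No type deviates, so pooling is sustained.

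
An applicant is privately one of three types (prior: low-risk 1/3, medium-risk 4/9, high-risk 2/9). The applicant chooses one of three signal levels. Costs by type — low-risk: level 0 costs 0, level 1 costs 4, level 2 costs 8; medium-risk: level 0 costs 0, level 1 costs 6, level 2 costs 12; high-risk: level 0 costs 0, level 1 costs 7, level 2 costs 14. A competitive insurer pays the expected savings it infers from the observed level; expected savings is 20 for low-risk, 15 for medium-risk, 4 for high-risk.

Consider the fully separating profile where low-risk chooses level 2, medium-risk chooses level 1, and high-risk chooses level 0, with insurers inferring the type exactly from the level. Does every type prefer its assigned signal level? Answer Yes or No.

No

Separating rebates: level 2 → 20, level 1 → 15, level 0 → 4.
low-risk (assigned level 2): level 0: 4 − 0 = 4; level 1: 15 − 4 = 11; level 2: 20 − 8 = 12. low-risk stays.
medium-risk (assigned level 1): level 0: 4 − 0 = 4; level 1: 15 − 6 = 9; level 2: 20 − 12 = 8. medium-risk stays.
high-risk (assigned level 0): level 0: 4 − 0 = 4; level 1: 15 − 7 = 8; level 2: 20 − 14 = 6. high-risk prefers level 1.
At least one type deviates; the separating profile fails.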